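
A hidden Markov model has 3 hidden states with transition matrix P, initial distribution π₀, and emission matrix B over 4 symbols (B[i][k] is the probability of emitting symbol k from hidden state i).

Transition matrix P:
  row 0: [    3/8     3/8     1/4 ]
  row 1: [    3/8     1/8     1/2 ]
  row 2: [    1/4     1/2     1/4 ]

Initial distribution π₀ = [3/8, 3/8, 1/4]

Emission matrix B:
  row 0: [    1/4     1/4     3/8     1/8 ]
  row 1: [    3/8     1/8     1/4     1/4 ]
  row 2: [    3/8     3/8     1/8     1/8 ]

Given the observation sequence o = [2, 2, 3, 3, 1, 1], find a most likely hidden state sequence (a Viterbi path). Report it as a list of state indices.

path = [0, 1, 2, 1, 2, 2]

t=0: δ = [1.406e-01, 9.375e-02, 3.125e-02]  (obs o_0=2)
t=1: δ = [1.978e-02, 1.318e-02, 5.859e-03]  ψ = [0, 0, 1]  (obs o_1=2)
t=2: δ = [9.270e-04, 1.854e-03, 8.240e-04]  ψ = [0, 0, 1]  (obs o_2=3)
t=3: δ = [8.690e-05, 1.030e-04, 1.159e-04]  ψ = [1, 2, 1]  (obs o_3=3)
t=4: δ = [9.656e-06, 7.242e-06, 1.931e-05]  ψ = [1, 2, 1]  (obs o_4=1)
t=5: δ = [1.207e-06, 1.207e-06, 1.810e-06]  ψ = [2, 2, 2]  (obs o_5=1)
backtrack: best end state = 2; path = [0, 1, 2, 1, 2, 2]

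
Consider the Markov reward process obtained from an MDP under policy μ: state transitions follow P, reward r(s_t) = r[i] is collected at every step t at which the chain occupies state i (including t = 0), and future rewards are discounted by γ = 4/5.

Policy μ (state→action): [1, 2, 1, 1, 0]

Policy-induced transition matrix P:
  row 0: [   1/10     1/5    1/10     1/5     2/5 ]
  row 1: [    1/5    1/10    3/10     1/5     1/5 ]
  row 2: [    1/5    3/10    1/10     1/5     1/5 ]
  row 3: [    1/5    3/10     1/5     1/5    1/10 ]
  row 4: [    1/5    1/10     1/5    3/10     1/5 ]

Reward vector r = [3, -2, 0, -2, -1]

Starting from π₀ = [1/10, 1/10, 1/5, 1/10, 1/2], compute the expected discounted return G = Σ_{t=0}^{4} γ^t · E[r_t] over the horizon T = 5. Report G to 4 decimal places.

t=0: π = [0.1000, 0.1000, 0.2000, 0.1000, 0.5000], E[r] = -0.6000, γ^t·E[r] = -0.600000, running G = -0.600000
t=1: π = [0.1900, 0.1700, 0.1800, 0.2500, 0.2100], E[r] = -0.4800, γ^t·E[r] = -0.384000, running G = -0.984000
t=2: π = [0.1810, 0.2050, 0.1800, 0.2210, 0.2130], E[r] = -0.5220, γ^t·E[r] = -0.334080, running G = -1.318080
t=3: π = [0.1819, 0.1983, 0.1844, 0.2213, 0.2141], E[r] = -0.5076, γ^t·E[r] = -0.259891, running G = -1.577971
t=4: π = [0.1818, 0.1993, 0.1832, 0.2214, 0.2143], E[r] = -0.5103, γ^t·E[r] = -0.209019, running G = -1.786990

G = -1.7870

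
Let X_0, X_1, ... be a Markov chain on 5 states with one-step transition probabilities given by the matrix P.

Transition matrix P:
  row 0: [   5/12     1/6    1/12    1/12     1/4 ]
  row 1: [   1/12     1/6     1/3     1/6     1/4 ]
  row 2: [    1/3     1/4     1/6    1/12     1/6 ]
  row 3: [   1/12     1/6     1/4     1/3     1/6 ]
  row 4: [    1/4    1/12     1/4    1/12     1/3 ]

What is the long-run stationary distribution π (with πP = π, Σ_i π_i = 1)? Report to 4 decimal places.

π = [0.2618, 0.1634, 0.2031, 0.1293, 0.2425]

Balance equations π_j = Σ_i π_i·P[i][j]:
  π_0 = 5/12·π_0 + 1/12·π_1 + 1/3·π_2 + 1/12·π_3 + 1/4·π_4
  π_1 = 1/6·π_0 + 1/6·π_1 + 1/4·π_2 + 1/6·π_3 + 1/12·π_4
  π_2 = 1/12·π_0 + 1/3·π_1 + 1/6·π_2 + 1/4·π_3 + 1/4·π_4
  π_3 = 1/12·π_0 + 1/6·π_1 + 1/12·π_2 + 1/3·π_3 + 1/12·π_4
  normalize: π_0 + π_1 + π_2 + π_3 + π_4 = 1
Solving the linear system gives exactly π = [1128/4309, 704/4309, 875/4309, 557/4309, 1045/4309].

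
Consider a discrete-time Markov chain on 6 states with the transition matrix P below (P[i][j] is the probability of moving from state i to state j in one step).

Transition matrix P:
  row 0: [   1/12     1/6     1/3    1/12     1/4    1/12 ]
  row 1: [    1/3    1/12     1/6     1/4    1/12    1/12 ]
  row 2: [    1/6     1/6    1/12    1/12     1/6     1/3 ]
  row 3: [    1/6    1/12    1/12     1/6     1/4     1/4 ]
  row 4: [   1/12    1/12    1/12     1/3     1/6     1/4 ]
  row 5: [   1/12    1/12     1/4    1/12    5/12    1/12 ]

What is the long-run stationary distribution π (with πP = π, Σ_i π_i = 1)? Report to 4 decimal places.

π = [0.1380, 0.1081, 0.1586, 0.1736, 0.2312, 0.1905]

Balance equations π_j = Σ_i π_i·P[i][j]:
  π_0 = 1/12·π_0 + 1/3·π_1 + 1/6·π_2 + 1/6·π_3 + 1/12·π_4 + 1/12·π_5
  π_1 = 1/6·π_0 + 1/12·π_1 + 1/6·π_2 + 1/12·π_3 + 1/12·π_4 + 1/12·π_5
  π_2 = 1/3·π_0 + 1/6·π_1 + 1/12·π_2 + 1/12·π_3 + 1/12·π_4 + 1/4·π_5
  π_3 = 1/12·π_0 + 1/4·π_1 + 1/12·π_2 + 1/6·π_3 + 1/3·π_4 + 1/12·π_5
  π_4 = 1/4·π_0 + 1/12·π_1 + 1/6·π_2 + 1/4·π_3 + 1/6·π_4 + 5/12·π_5
  normalize: π_0 + π_1 + π_2 + π_3 + π_4 + π_5 = 1
Solving the linear system gives exactly π = [44804/324595, 35073/324595, 51477/324595, 56357/324595, 75062/324595, 61822/324595].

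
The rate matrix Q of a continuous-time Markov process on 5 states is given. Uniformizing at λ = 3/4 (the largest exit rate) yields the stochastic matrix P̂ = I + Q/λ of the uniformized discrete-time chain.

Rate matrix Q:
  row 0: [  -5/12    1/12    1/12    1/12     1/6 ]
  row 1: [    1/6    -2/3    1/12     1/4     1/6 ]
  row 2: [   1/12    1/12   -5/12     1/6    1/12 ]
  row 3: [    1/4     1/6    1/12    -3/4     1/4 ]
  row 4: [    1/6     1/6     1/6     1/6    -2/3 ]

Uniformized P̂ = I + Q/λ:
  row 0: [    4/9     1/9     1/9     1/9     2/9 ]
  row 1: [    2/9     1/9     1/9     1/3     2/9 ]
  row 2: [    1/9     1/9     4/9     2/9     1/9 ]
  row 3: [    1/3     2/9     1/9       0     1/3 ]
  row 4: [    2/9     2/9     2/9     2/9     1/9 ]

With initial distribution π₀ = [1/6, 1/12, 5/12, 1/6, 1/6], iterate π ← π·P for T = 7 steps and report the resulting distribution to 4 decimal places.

t=0: π = [0.1667, 0.0833, 0.4167, 0.1667, 0.1667]
t=1: π = [0.2315, 0.1481, 0.2685, 0.1759, 0.1759]
t=2: π = [0.2634, 0.1502, 0.2202, 0.1739, 0.1924]
t=3: π = [0.2756, 0.1518, 0.2059, 0.1710, 0.1957]
t=4: π = [0.2796, 0.1519, 0.2015, 0.1705, 0.1966]
t=5: π = [0.2809, 0.1519, 0.2001, 0.1701, 0.1969]
t=6: π = [0.2813, 0.1519, 0.1997, 0.1701, 0.1970]
t=7: π = [0.2814, 0.1519, 0.1996, 0.1700, 0.1970]

π = [0.2814, 0.1519, 0.1996, 0.1700, 0.1970]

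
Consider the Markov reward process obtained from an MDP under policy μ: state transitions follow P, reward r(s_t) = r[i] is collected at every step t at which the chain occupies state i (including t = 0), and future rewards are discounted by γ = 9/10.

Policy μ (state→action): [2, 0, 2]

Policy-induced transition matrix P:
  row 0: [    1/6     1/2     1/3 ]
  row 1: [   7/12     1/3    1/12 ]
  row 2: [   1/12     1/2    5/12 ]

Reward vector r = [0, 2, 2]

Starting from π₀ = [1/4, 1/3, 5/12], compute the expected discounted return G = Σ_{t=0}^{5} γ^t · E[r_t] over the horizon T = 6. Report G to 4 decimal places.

t=0: π = [0.2500, 0.3333, 0.4167], E[r] = 1.5000, γ^t·E[r] = 1.500000, running G = 1.500000
t=1: π = [0.2708, 0.4444, 0.2847], E[r] = 1.4583, γ^t·E[r] = 1.312500, running G = 2.812500
t=2: π = [0.3281, 0.4259, 0.2459], E[r] = 1.3438, γ^t·E[r] = 1.088438, running G = 3.900938
t=3: π = [0.3236, 0.4290, 0.2473], E[r] = 1.3527, γ^t·E[r] = 0.986133, running G = 4.887070
t=4: π = [0.3248, 0.4285, 0.2467], E[r] = 1.3504, γ^t·E[r] = 0.885985, running G = 5.773055
t=5: π = [0.3246, 0.4286, 0.2468], E[r] = 1.3507, γ^t·E[r] = 0.797575, running G = 6.570630

G = 6.5706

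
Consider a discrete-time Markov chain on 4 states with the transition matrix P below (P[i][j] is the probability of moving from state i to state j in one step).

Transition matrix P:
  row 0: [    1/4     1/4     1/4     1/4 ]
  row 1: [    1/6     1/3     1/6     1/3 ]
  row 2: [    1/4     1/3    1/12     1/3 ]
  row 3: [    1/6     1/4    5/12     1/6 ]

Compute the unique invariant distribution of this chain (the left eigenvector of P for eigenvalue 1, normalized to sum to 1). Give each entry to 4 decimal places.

π = [0.2029, 0.2938, 0.2320, 0.2712]

Balance equations π_j = Σ_i π_i·P[i][j]:
  π_0 = 1/4·π_0 + 1/6·π_1 + 1/4·π_2 + 1/6·π_3
  π_1 = 1/4·π_0 + 1/3·π_1 + 1/3·π_2 + 1/4·π_3
  π_2 = 1/4·π_0 + 1/6·π_1 + 1/12·π_2 + 5/12·π_3
  normalize: π_0 + π_1 + π_2 + π_3 = 1
Solving the linear system gives exactly π = [404/1991, 585/1991, 42/181, 540/1991].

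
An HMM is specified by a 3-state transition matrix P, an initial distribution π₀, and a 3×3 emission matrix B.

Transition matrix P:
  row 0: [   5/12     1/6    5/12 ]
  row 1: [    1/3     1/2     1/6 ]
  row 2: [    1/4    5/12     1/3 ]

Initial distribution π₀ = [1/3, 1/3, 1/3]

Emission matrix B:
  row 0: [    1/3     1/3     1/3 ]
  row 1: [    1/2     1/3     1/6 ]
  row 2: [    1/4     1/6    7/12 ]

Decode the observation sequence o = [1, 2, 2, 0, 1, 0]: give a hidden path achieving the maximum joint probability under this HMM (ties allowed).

path = [0, 2, 2, 1, 1, 1]

t=0: δ = [1.111e-01, 1.111e-01, 5.556e-02]  (obs o_0=1)
t=1: δ = [1.543e-02, 9.259e-03, 2.701e-02]  ψ = [0, 1, 0]  (obs o_1=2)
t=2: δ = [2.251e-03, 1.875e-03, 5.251e-03]  ψ = [2, 2, 2]  (obs o_2=2)
t=3: δ = [4.376e-04, 1.094e-03, 4.376e-04]  ψ = [2, 2, 2]  (obs o_3=0)
t=4: δ = [1.216e-04, 1.823e-04, 3.039e-05]  ψ = [1, 1, 0]  (obs o_4=1)
t=5: δ = [2.026e-05, 4.558e-05, 1.266e-05]  ψ = [1, 1, 0]  (obs o_5=0)
backtrack: best end state = 1; path = [0, 2, 2, 1, 1, 1]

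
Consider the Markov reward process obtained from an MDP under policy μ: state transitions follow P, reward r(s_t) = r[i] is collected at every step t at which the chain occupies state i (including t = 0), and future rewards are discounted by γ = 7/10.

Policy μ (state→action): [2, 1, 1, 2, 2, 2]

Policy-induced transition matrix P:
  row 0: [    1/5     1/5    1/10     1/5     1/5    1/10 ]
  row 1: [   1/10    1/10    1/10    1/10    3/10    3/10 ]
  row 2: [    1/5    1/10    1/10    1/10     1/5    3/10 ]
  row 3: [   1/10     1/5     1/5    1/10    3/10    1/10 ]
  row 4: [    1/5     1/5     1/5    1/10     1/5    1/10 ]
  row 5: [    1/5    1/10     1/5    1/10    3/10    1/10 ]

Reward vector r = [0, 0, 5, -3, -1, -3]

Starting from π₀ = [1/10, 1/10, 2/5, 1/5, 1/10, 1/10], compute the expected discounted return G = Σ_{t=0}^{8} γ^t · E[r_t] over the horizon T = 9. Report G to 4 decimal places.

G = 0.2081

t=0: π = [0.1000, 0.1000, 0.4000, 0.2000, 0.1000, 0.1000], E[r] = 1.0000, γ^t·E[r] = 1.000000, running G = 1.000000
t=1: π = [0.1700, 0.1400, 0.1400, 0.1100, 0.2400, 0.2000], E[r] = -0.4700, γ^t·E[r] = -0.329000, running G = 0.671000
t=2: π = [0.1750, 0.1520, 0.1550, 0.1170, 0.2450, 0.1560], E[r] = -0.2890, γ^t·E[r] = -0.141610, running G = 0.529390
t=3: π = [0.1731, 0.1537, 0.1518, 0.1175, 0.2425, 0.1614], E[r] = -0.3202, γ^t·E[r] = -0.109829, running G = 0.419561
t=4: π = [0.1729, 0.1533, 0.1521, 0.1173, 0.2433, 0.1611], E[r] = -0.3178, γ^t·E[r] = -0.076301, running G = 0.343260
t=5: π = [0.1729, 0.1533, 0.1522, 0.1173, 0.2432, 0.1611], E[r] = -0.3175, γ^t·E[r] = -0.053357, running G = 0.289903
t=6: π = [0.1729, 0.1533, 0.1522, 0.1173, 0.2432, 0.1611], E[r] = -0.3176, γ^t·E[r] = -0.037364, running G = 0.252539
t=7: π = [0.1729, 0.1533, 0.1522, 0.1173, 0.2432, 0.1611], E[r] = -0.3176, γ^t·E[r] = -0.026153, running G = 0.226386
t=8: π = [0.1729, 0.1533, 0.1522, 0.1173, 0.2432, 0.1611], E[r] = -0.3176, γ^t·E[r] = -0.018307, running G = 0.208079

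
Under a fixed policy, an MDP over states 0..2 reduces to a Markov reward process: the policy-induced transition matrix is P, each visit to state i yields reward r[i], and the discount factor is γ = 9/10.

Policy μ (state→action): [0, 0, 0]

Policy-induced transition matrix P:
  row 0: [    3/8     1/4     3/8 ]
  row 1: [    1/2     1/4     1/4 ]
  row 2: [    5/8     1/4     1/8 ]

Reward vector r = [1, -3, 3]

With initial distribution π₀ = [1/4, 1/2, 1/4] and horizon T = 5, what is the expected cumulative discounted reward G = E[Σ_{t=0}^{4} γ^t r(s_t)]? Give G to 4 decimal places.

t=0: π = [0.2500, 0.5000, 0.2500], E[r] = -0.5000, γ^t·E[r] = -0.500000, running G = -0.500000
t=1: π = [0.5000, 0.2500, 0.2500], E[r] = 0.5000, γ^t·E[r] = 0.450000, running G = -0.050000
t=2: π = [0.4688, 0.2500, 0.2813], E[r] = 0.5625, γ^t·E[r] = 0.455625, running G = 0.405625
t=3: π = [0.4766, 0.2500, 0.2734], E[r] = 0.5469, γ^t·E[r] = 0.398672, running G = 0.804297
t=4: π = [0.4746, 0.2500, 0.2754], E[r] = 0.5508, γ^t·E[r] = 0.361368, running G = 1.165664

G = 1.1657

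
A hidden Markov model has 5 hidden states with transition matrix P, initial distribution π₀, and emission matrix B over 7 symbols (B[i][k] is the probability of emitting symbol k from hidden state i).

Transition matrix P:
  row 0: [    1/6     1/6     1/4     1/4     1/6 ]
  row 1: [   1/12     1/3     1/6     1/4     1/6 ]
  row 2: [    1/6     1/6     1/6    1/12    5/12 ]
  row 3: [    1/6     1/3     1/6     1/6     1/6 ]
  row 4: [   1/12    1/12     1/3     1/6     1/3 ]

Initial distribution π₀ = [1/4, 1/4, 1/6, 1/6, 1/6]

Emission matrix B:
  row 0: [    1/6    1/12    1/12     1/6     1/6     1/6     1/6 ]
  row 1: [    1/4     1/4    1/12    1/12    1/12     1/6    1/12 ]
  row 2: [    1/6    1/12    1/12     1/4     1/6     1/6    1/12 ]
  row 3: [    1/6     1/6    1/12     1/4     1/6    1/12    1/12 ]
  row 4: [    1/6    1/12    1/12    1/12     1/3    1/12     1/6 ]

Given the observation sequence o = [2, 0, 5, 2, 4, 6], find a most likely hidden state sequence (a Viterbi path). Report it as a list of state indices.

t=0: δ = [2.083e-02, 2.083e-02, 1.389e-02, 1.389e-02, 1.389e-02]  (obs o_0=2)
t=1: δ = [5.787e-04, 1.736e-03, 8.681e-04, 8.681e-04, 9.645e-04]  ψ = [0, 1, 0, 0, 2]  (obs o_1=0)
t=2: δ = [2.411e-05, 9.645e-05, 5.358e-05, 3.617e-05, 3.014e-05]  ψ = [1, 1, 4, 1, 2]  (obs o_2=5)
t=3: δ = [7.442e-07, 2.679e-06, 1.340e-06, 2.009e-06, 1.861e-06]  ψ = [2, 1, 1, 1, 2]  (obs o_3=2)
t=4: δ = [5.582e-08, 7.442e-08, 1.034e-07, 1.116e-07, 2.067e-07]  ψ = [3, 1, 4, 1, 4]  (obs o_4=4)
t=5: δ = [3.101e-09, 3.101e-09, 5.742e-09, 2.871e-09, 1.148e-08]  ψ = [3, 3, 4, 4, 4]  (obs o_5=6)
backtrack: best end state = 4; path = [2, 4, 2, 4, 4, 4]

path = [2, 4, 2, 4, 4, 4]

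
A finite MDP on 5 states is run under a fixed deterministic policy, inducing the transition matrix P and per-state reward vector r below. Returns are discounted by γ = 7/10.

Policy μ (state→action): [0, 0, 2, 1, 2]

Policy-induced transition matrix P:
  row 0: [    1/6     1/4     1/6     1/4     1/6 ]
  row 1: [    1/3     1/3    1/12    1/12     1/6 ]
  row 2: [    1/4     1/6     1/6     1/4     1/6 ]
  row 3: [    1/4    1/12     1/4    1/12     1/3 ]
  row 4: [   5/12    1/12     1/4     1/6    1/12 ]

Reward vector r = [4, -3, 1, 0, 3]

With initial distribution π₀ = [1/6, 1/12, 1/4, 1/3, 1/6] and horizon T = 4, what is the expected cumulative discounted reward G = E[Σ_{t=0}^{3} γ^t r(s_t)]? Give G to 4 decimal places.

t=0: π = [0.1667, 0.0833, 0.2500, 0.3333, 0.1667], E[r] = 1.1667, γ^t·E[r] = 1.166667, running G = 1.166667
t=1: π = [0.2708, 0.1528, 0.2014, 0.1667, 0.2083], E[r] = 1.4514, γ^t·E[r] = 1.015972, running G = 2.182639
t=2: π = [0.2749, 0.1834, 0.1852, 0.1794, 0.1771], E[r] = 1.2656, γ^t·E[r] = 0.620156, running G = 2.802795
t=3: π = [0.2719, 0.1904, 0.1811, 0.1748, 0.1818], E[r] = 1.2428, γ^t·E[r] = 0.426269, running G = 3.229064

G = 3.2291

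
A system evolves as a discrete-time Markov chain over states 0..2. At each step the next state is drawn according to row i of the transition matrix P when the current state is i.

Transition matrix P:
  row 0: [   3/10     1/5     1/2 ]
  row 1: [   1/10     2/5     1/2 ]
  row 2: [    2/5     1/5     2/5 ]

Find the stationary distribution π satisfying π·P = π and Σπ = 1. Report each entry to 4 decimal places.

Balance equations π_j = Σ_i π_i·P[i][j]:
  π_0 = 3/10·π_0 + 1/10·π_1 + 2/5·π_2
  π_1 = 1/5·π_0 + 2/5·π_1 + 1/5·π_2
  normalize: π_0 + π_1 + π_2 = 1
Solving the linear system gives exactly π = [13/44, 1/4, 5/11].

π = [0.2955, 0.2500, 0.4545]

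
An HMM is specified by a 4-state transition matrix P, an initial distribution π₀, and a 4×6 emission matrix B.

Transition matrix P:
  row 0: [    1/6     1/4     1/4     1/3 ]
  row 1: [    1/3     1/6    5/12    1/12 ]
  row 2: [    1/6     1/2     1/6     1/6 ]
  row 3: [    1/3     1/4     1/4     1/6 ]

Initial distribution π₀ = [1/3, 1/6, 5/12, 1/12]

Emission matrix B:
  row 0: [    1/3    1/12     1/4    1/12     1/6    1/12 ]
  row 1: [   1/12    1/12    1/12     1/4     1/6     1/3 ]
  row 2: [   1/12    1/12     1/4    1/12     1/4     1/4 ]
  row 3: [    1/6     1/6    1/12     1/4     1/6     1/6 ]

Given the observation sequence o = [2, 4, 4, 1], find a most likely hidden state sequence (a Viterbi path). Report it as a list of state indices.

t=0: δ = [8.333e-02, 1.389e-02, 1.042e-01, 6.944e-03]  (obs o_0=2)
t=1: δ = [2.894e-03, 8.681e-03, 5.208e-03, 4.630e-03]  ψ = [2, 2, 0, 0]  (obs o_1=4)
t=2: δ = [4.823e-04, 4.340e-04, 9.042e-04, 1.608e-04]  ψ = [1, 2, 1, 0]  (obs o_2=4)
t=3: δ = [1.256e-05, 3.768e-05, 1.507e-05, 2.679e-05]  ψ = [2, 2, 1, 0]  (obs o_3=1)
backtrack: best end state = 1; path = [2, 1, 2, 1]

path = [2, 1, 2, 1]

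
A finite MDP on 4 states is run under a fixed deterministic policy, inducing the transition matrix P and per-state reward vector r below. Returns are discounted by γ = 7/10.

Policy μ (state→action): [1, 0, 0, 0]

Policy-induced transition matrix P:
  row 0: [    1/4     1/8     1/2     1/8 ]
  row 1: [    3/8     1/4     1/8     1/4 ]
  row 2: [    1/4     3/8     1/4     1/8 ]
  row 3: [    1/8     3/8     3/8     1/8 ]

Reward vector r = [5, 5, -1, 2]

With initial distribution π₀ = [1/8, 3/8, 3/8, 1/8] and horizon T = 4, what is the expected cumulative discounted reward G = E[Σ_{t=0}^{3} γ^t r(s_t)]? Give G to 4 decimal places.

t=0: π = [0.1250, 0.3750, 0.3750, 0.1250], E[r] = 2.3750, γ^t·E[r] = 2.375000, running G = 2.375000
t=1: π = [0.2813, 0.2969, 0.2500, 0.1719], E[r] = 2.9844, γ^t·E[r] = 2.089063, running G = 4.464063
t=2: π = [0.2656, 0.2676, 0.3047, 0.1621], E[r] = 2.6855, γ^t·E[r] = 1.315918, running G = 5.779980
t=3: π = [0.2632, 0.2751, 0.3032, 0.1584], E[r] = 2.7053, γ^t·E[r] = 0.927926, running G = 6.707906

G = 6.7079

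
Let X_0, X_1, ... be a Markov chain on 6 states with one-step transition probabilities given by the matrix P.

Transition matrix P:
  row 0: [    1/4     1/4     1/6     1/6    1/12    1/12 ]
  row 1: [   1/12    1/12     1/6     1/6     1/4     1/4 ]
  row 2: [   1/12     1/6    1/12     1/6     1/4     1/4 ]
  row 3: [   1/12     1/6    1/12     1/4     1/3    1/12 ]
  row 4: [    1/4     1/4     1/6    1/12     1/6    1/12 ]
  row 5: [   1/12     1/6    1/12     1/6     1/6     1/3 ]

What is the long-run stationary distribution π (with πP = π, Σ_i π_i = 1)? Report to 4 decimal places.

Balance equations π_j = Σ_i π_i·P[i][j]:
  π_0 = 1/4·π_0 + 1/12·π_1 + 1/12·π_2 + 1/12·π_3 + 1/4·π_4 + 1/12·π_5
  π_1 = 1/4·π_0 + 1/12·π_1 + 1/6·π_2 + 1/6·π_3 + 1/4·π_4 + 1/6·π_5
  π_2 = 1/6·π_0 + 1/6·π_1 + 1/12·π_2 + 1/12·π_3 + 1/6·π_4 + 1/12·π_5
  π_3 = 1/6·π_0 + 1/6·π_1 + 1/6·π_2 + 1/4·π_3 + 1/12·π_4 + 1/6·π_5
  π_4 = 1/12·π_0 + 1/4·π_1 + 1/4·π_2 + 1/3·π_3 + 1/6·π_4 + 1/6·π_5
  normalize: π_0 + π_1 + π_2 + π_3 + π_4 + π_5 = 1
Solving the linear system gives exactly π = [569/4020, 787/4355, 2221/17420, 131/804, 167/804, 361/2010].

π = [0.1415, 0.1807, 0.1275, 0.1629, 0.2077, 0.1796]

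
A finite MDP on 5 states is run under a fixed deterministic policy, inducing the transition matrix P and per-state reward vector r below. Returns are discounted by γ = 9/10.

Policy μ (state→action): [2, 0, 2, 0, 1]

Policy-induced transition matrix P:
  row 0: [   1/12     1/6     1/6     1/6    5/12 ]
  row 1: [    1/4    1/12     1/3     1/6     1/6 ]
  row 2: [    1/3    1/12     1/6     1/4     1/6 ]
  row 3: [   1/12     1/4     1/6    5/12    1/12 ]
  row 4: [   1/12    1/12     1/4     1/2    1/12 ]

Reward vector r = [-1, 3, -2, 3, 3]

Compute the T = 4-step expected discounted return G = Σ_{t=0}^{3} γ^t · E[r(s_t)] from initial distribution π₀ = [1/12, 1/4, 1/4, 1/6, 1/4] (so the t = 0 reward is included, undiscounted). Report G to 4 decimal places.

t=0: π = [0.0833, 0.2500, 0.2500, 0.1667, 0.2500], E[r] = 1.4167, γ^t·E[r] = 1.416667, running G = 1.416667
t=1: π = [0.1875, 0.1181, 0.2292, 0.3125, 0.1528], E[r] = 1.1042, γ^t·E[r] = 0.993750, running G = 2.410417
t=2: π = [0.1603, 0.1510, 0.1991, 0.3148, 0.1748], E[r] = 1.3634, γ^t·E[r] = 1.104375, running G = 3.514792
t=3: π = [0.1583, 0.1492, 0.2064, 0.3202, 0.1659], E[r] = 1.3349, γ^t·E[r] = 0.973125, running G = 4.487917

G = 4.4879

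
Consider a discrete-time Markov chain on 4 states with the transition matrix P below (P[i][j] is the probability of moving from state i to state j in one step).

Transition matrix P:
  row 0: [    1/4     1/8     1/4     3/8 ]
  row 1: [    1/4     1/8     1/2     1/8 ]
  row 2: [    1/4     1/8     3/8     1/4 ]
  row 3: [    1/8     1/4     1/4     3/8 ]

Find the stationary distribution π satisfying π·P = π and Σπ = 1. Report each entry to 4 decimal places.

Balance equations π_j = Σ_i π_i·P[i][j]:
  π_0 = 1/4·π_0 + 1/4·π_1 + 1/4·π_2 + 1/8·π_3
  π_1 = 1/8·π_0 + 1/8·π_1 + 1/8·π_2 + 1/4·π_3
  π_2 = 1/4·π_0 + 1/2·π_1 + 3/8·π_2 + 1/4·π_3
  normalize: π_0 + π_1 + π_2 + π_3 = 1
Solving the linear system gives exactly π = [99/464, 75/464, 77/232, 17/58].

π = [0.2134, 0.1616, 0.3319, 0.2931]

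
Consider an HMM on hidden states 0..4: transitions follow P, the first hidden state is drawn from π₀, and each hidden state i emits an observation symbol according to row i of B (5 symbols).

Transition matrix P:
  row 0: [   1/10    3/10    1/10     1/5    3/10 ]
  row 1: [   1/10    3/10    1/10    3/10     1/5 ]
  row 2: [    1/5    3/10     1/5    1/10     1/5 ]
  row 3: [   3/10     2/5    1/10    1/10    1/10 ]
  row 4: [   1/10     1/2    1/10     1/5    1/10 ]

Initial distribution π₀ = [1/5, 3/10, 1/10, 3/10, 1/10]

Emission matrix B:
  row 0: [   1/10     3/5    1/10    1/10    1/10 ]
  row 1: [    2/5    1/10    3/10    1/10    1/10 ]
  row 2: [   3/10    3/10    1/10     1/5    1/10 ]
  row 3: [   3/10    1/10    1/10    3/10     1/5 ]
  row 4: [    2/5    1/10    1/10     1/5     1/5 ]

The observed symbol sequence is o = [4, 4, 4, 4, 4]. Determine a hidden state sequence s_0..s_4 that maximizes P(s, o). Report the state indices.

t=0: δ = [2.000e-02, 3.000e-02, 1.000e-02, 6.000e-02, 2.000e-02]  (obs o_0=4)
t=1: δ = [1.800e-03, 2.400e-03, 6.000e-04, 1.800e-03, 1.200e-03]  ψ = [3, 3, 3, 1, 0]  (obs o_1=4)
t=2: δ = [5.400e-05, 7.200e-05, 2.400e-05, 1.440e-04, 1.080e-04]  ψ = [3, 1, 1, 1, 0]  (obs o_2=4)
t=3: δ = [4.320e-06, 5.760e-06, 1.440e-06, 4.320e-06, 3.240e-06]  ψ = [3, 3, 3, 1, 0]  (obs o_3=4)
t=4: δ = [1.296e-07, 1.728e-07, 5.760e-08, 3.456e-07, 2.592e-07]  ψ = [3, 1, 1, 1, 0]  (obs o_4=4)
backtrack: best end state = 3; path = [3, 1, 3, 1, 3]

path = [3, 1, 3, 1, 3]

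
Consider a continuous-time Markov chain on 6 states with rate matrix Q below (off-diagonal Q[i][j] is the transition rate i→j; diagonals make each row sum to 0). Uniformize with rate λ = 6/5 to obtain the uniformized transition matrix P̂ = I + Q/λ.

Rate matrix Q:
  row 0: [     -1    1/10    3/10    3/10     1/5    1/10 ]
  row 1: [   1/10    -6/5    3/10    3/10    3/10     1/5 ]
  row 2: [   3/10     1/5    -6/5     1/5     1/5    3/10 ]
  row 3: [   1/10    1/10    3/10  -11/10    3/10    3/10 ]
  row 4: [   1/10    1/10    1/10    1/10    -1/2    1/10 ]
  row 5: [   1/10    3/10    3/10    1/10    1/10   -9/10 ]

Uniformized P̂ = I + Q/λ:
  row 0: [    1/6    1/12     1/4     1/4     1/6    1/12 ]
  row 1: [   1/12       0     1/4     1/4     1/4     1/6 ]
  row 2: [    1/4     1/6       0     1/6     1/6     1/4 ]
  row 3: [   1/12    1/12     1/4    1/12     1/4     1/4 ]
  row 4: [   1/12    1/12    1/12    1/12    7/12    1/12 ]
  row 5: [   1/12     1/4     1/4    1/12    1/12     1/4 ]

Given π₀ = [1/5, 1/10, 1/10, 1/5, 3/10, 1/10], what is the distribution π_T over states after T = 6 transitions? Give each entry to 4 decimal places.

π = [0.1201, 0.1155, 0.1603, 0.1359, 0.2974, 0.1708]

t=0: π = [0.2000, 0.1000, 0.1000, 0.2000, 0.3000, 0.1000]
t=1: π = [0.1167, 0.1000, 0.1750, 0.1417, 0.3083, 0.1583]
t=2: π = [0.1222, 0.1160, 0.1549, 0.1340, 0.3021, 0.1708]
t=3: π = [0.1193, 0.1150, 0.1609, 0.1359, 0.2991, 0.1696]
t=4: π = [0.1201, 0.1154, 0.1599, 0.1358, 0.2981, 0.1707]
t=5: π = [0.1200, 0.1155, 0.1603, 0.1359, 0.2976, 0.1707]
t=6: π = [0.1201, 0.1155, 0.1603, 0.1359, 0.2974, 0.1708]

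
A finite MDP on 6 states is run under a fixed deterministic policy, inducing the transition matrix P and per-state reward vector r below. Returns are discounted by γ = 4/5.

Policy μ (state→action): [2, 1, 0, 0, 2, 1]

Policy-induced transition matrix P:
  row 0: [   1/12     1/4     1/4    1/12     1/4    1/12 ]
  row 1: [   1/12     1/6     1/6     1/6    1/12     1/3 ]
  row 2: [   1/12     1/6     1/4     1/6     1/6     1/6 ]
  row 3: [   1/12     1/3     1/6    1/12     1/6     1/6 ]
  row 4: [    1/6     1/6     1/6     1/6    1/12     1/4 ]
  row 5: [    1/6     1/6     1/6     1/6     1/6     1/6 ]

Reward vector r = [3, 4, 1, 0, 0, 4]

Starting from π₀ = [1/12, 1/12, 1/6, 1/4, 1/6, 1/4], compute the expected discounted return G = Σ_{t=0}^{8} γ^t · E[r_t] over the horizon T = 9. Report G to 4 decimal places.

G = 8.8928

t=0: π = [0.0833, 0.0833, 0.1667, 0.2500, 0.1667, 0.2500], E[r] = 1.7500, γ^t·E[r] = 1.750000, running G = 1.750000
t=1: π = [0.1181, 0.2153, 0.1875, 0.1389, 0.1528, 0.1875], E[r] = 2.1528, γ^t·E[r] = 1.722222, running G = 3.472222
t=2: π = [0.1117, 0.1997, 0.1921, 0.1453, 0.1458, 0.2054], E[r] = 2.1476, γ^t·E[r] = 1.374444, running G = 4.846667
t=3: π = [0.1126, 0.2002, 0.1920, 0.1453, 0.1472, 0.2028], E[r] = 2.1417, γ^t·E[r] = 1.096543, running G = 5.943210
t=4: π = [0.1125, 0.2003, 0.1920, 0.1452, 0.1471, 0.2029], E[r] = 2.1422, γ^t·E[r] = 0.877457, running G = 6.820667
t=5: π = [0.1125, 0.2002, 0.1920, 0.1452, 0.1471, 0.2029], E[r] = 2.1422, γ^t·E[r] = 0.701959, running G = 7.522626
t=6: π = [0.1125, 0.2002, 0.1920, 0.1452, 0.1471, 0.2029], E[r] = 2.1422, γ^t·E[r] = 0.561566, running G = 8.084192
t=7: π = [0.1125, 0.2002, 0.1920, 0.1452, 0.1471, 0.2029], E[r] = 2.1422, γ^t·E[r] = 0.449253, running G = 8.533444
t=8: π = [0.1125, 0.2002, 0.1920, 0.1452, 0.1471, 0.2029], E[r] = 2.1422, γ^t·E[r] = 0.359402, running G = 8.892847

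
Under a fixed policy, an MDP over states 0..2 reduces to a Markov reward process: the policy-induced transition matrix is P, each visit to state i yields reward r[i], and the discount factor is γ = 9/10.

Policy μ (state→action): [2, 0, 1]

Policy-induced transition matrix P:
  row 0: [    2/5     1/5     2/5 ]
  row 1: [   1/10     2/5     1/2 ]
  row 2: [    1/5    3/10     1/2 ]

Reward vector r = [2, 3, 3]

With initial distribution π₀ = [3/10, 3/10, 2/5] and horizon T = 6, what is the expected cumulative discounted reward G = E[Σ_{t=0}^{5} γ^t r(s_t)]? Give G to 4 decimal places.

t=0: π = [0.3000, 0.3000, 0.4000], E[r] = 2.7000, γ^t·E[r] = 2.700000, running G = 2.700000
t=1: π = [0.2300, 0.3000, 0.4700], E[r] = 2.7700, γ^t·E[r] = 2.493000, running G = 5.193000
t=2: π = [0.2160, 0.3070, 0.4770], E[r] = 2.7840, γ^t·E[r] = 2.255040, running G = 7.448040
t=3: π = [0.2125, 0.3091, 0.4784], E[r] = 2.7875, γ^t·E[r] = 2.032088, running G = 9.480128
t=4: π = [0.2116, 0.3097, 0.4788], E[r] = 2.7884, γ^t·E[r] = 1.829476, running G = 11.309603
t=5: π = [0.2114, 0.3098, 0.4788], E[r] = 2.7886, γ^t·E[r] = 1.646669, running G = 12.956272

G = 12.9563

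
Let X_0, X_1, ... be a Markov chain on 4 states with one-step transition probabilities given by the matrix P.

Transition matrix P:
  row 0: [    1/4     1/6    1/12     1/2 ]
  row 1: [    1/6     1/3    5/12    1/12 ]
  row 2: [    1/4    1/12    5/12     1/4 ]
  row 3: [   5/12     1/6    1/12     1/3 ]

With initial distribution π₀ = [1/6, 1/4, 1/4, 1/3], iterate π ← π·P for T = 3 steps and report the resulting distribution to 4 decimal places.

t=0: π = [0.1667, 0.2500, 0.2500, 0.3333]
t=1: π = [0.2847, 0.1875, 0.2500, 0.2778]
t=2: π = [0.2807, 0.1771, 0.2292, 0.3131]
t=3: π = [0.2874, 0.1771, 0.2188, 0.3167]

π = [0.2874, 0.1771, 0.2188, 0.3167]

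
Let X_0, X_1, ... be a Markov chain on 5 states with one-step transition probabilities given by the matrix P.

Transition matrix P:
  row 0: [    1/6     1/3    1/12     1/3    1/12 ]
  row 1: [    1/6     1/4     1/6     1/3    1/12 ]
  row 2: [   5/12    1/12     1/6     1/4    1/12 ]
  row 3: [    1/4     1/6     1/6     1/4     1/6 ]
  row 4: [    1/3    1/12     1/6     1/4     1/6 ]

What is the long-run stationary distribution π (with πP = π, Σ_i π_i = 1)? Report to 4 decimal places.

Balance equations π_j = Σ_i π_i·P[i][j]:
  π_0 = 1/6·π_0 + 1/6·π_1 + 5/12·π_2 + 1/4·π_3 + 1/3·π_4
  π_1 = 1/3·π_0 + 1/4·π_1 + 1/12·π_2 + 1/6·π_3 + 1/12·π_4
  π_2 = 1/12·π_0 + 1/6·π_1 + 1/6·π_2 + 1/6·π_3 + 1/6·π_4
  π_3 = 1/3·π_0 + 1/3·π_1 + 1/4·π_2 + 1/4·π_3 + 1/4·π_4
  normalize: π_0 + π_1 + π_2 + π_3 + π_4 = 1
Solving the linear system gives exactly π = [5218/21155, 4289/21155, 3091/21155, 6081/21155, 2476/21155].

π = [0.2467, 0.2027, 0.1461, 0.2874, 0.1170]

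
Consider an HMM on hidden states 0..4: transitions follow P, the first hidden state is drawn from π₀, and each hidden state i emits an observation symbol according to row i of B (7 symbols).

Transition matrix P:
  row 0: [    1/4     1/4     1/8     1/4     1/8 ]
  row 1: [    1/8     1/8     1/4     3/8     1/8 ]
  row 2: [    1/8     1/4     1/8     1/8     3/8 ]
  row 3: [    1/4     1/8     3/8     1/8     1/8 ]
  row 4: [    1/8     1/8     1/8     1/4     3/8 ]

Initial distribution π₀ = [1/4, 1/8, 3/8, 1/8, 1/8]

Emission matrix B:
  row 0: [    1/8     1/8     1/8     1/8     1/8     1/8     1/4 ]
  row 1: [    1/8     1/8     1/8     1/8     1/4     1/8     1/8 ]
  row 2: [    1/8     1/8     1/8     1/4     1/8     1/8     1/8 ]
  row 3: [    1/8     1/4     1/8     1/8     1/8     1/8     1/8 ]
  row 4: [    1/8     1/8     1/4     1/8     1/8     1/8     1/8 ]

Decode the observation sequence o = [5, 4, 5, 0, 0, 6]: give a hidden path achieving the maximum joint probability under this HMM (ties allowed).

t=0: δ = [3.125e-02, 1.562e-02, 4.688e-02, 1.562e-02, 1.562e-02]  (obs o_0=5)
t=1: δ = [9.766e-04, 2.930e-03, 7.324e-04, 9.766e-04, 2.197e-03]  ψ = [0, 2, 2, 0, 2]  (obs o_1=4)
t=2: δ = [4.578e-05, 4.578e-05, 9.155e-05, 1.373e-04, 1.030e-04]  ψ = [1, 1, 1, 1, 4]  (obs o_2=5)
t=3: δ = [4.292e-06, 2.861e-06, 6.437e-06, 3.219e-06, 4.828e-06]  ψ = [3, 2, 3, 4, 4]  (obs o_3=0)
t=4: δ = [1.341e-07, 2.012e-07, 1.509e-07, 1.509e-07, 3.017e-07]  ψ = [0, 2, 3, 4, 2]  (obs o_4=0)
t=5: δ = [9.430e-09, 4.715e-09, 7.072e-09, 9.430e-09, 1.414e-08]  ψ = [3, 2, 3, 1, 4]  (obs o_5=6)
backtrack: best end state = 4; path = [2, 1, 3, 2, 4, 4]

path = [2, 1, 3, 2, 4, 4]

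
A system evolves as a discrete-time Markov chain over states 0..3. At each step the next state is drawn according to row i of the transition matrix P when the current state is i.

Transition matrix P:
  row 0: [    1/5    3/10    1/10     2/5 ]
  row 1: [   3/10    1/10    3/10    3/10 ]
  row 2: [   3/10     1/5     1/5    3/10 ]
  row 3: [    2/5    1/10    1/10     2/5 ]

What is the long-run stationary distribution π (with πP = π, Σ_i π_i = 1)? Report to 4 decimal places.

π = [0.3061, 0.1763, 0.1503, 0.3673]

Balance equations π_j = Σ_i π_i·P[i][j]:
  π_0 = 1/5·π_0 + 3/10·π_1 + 3/10·π_2 + 2/5·π_3
  π_1 = 3/10·π_0 + 1/10·π_1 + 1/5·π_2 + 1/10·π_3
  π_2 = 1/10·π_0 + 3/10·π_1 + 1/5·π_2 + 1/10·π_3
  normalize: π_0 + π_1 + π_2 + π_3 = 1
Solving the linear system gives exactly π = [15/49, 95/539, 81/539, 18/49].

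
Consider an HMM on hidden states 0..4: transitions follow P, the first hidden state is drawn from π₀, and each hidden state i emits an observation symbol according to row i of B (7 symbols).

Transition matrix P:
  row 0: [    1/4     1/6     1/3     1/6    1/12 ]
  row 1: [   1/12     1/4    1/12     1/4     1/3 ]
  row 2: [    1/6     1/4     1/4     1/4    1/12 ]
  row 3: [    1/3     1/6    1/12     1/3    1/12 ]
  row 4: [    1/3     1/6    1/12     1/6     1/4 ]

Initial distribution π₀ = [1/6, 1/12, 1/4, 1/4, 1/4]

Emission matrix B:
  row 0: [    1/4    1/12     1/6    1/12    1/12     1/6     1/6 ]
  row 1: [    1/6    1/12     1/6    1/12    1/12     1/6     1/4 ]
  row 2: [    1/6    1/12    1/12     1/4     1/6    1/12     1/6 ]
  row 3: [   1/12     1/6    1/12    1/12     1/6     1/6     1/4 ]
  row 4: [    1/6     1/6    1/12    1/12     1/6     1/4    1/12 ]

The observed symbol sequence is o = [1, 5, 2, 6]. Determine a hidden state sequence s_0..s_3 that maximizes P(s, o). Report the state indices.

path = [4, 4, 0, 2]

t=0: δ = [1.389e-02, 6.944e-03, 2.083e-02, 4.167e-02, 4.167e-02]  (obs o_0=1)
t=1: δ = [2.315e-03, 1.157e-03, 4.340e-04, 2.315e-03, 2.604e-03]  ψ = [3, 3, 2, 3, 4]  (obs o_1=5)
t=2: δ = [1.447e-04, 7.234e-05, 6.430e-05, 6.430e-05, 5.425e-05]  ψ = [4, 4, 0, 3, 4]  (obs o_2=2)
t=3: δ = [6.028e-06, 6.028e-06, 8.038e-06, 6.028e-06, 2.009e-06]  ψ = [0, 0, 0, 0, 1]  (obs o_3=6)
backtrack: best end state = 2; path = [4, 4, 0, 2]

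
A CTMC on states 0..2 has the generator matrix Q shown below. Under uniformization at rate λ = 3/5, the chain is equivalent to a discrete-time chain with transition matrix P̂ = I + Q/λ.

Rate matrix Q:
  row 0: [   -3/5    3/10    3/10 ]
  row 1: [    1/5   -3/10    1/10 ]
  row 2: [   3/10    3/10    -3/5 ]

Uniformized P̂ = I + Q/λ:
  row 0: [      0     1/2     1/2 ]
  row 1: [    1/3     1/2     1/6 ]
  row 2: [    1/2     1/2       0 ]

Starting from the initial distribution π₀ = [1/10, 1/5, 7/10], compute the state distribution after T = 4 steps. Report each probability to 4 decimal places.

t=0: π = [0.1000, 0.2000, 0.7000]
t=1: π = [0.4167, 0.5000, 0.0833]
t=2: π = [0.2083, 0.5000, 0.2917]
t=3: π = [0.3125, 0.5000, 0.1875]
t=4: π = [0.2604, 0.5000, 0.2396]

π = [0.2604, 0.5000, 0.2396]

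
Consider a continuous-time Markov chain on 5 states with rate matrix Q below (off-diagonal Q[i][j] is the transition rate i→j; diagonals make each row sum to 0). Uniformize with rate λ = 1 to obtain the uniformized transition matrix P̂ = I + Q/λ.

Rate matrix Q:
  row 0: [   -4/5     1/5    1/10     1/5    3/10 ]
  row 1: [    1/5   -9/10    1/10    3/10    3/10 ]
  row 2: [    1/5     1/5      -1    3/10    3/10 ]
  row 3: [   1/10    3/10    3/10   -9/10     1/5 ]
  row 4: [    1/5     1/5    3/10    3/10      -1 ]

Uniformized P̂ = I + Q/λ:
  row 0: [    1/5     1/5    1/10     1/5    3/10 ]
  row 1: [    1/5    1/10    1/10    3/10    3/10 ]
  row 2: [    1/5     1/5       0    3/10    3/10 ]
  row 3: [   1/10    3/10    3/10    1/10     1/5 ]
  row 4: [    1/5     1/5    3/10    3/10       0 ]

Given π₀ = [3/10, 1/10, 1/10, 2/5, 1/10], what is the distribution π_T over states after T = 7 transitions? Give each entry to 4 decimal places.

π = [0.1765, 0.2032, 0.1724, 0.2353, 0.2126]

t=0: π = [0.3000, 0.1000, 0.1000, 0.4000, 0.1000]
t=1: π = [0.1600, 0.2300, 0.1900, 0.1900, 0.2300]
t=2: π = [0.1810, 0.1960, 0.1650, 0.2460, 0.2120]
t=3: π = [0.1754, 0.2050, 0.1751, 0.2327, 0.2118]
t=4: π = [0.1767, 0.2028, 0.1714, 0.2359, 0.2132]
t=5: π = [0.1764, 0.2033, 0.1727, 0.2351, 0.2125]
t=6: π = [0.1765, 0.2032, 0.1723, 0.2353, 0.2128]
t=7: π = [0.1765, 0.2032, 0.1724, 0.2353, 0.2126]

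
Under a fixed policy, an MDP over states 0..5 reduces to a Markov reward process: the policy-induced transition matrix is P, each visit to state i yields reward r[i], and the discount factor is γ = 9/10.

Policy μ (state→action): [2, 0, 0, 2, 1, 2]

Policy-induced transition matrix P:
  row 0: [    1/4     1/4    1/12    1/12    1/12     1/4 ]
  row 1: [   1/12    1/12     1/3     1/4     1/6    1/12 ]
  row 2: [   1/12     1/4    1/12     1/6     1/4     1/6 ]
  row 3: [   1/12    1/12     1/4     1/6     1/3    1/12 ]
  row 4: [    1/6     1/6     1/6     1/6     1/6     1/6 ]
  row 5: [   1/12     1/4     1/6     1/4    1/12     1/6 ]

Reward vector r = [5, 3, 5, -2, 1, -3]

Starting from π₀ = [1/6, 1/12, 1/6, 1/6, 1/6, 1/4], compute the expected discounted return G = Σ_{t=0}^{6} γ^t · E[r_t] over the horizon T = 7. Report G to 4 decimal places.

t=0: π = [0.1667, 0.0833, 0.1667, 0.1667, 0.1667, 0.2500], E[r] = 1.0000, γ^t·E[r] = 1.000000, running G = 1.000000
t=1: π = [0.1250, 0.1944, 0.1667, 0.1806, 0.1736, 0.1597], E[r] = 1.3750, γ^t·E[r] = 1.237500, running G = 2.237500
t=2: π = [0.1186, 0.1730, 0.1898, 0.1858, 0.1869, 0.1458], E[r] = 1.4392, γ^t·E[r] = 1.165781, running G = 3.403281
t=3: π = [0.1187, 0.1746, 0.1853, 0.1834, 0.1914, 0.1467], E[r] = 1.4284, γ^t·E[r] = 1.041328, running G = 4.444609
t=4: π = [0.1191, 0.1744, 0.1857, 0.1835, 0.1906, 0.1467], E[r] = 1.4304, γ^t·E[r] = 0.938458, running G = 5.383068
t=5: π = [0.1191, 0.1745, 0.1856, 0.1835, 0.1906, 0.1468], E[r] = 1.4301, γ^t·E[r] = 0.844469, running G = 6.227536
t=6: π = [0.1191, 0.1745, 0.1856, 0.1835, 0.1906, 0.1468], E[r] = 1.4302, γ^t·E[r] = 0.760044, running G = 6.987580

G = 6.9876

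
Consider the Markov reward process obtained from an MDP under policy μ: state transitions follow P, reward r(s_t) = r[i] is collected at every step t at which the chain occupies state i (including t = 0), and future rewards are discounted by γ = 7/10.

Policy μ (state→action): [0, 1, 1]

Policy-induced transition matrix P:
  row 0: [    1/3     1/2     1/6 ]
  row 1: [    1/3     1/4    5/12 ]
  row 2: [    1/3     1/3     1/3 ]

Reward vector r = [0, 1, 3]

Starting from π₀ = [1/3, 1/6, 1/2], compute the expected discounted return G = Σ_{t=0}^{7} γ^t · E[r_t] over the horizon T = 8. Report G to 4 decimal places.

t=0: π = [0.3333, 0.1667, 0.5000], E[r] = 1.6667, γ^t·E[r] = 1.666667, running G = 1.666667
t=1: π = [0.3333, 0.3750, 0.2917], E[r] = 1.2500, γ^t·E[r] = 0.875000, running G = 2.541667
t=2: π = [0.3333, 0.3576, 0.3090], E[r] = 1.2847, γ^t·E[r] = 0.629514, running G = 3.171181
t=3: π = [0.3333, 0.3591, 0.3076], E[r] = 1.2818, γ^t·E[r] = 0.439667, running G = 3.610848
t=4: π = [0.3333, 0.3590, 0.3077], E[r] = 1.2821, γ^t·E[r] = 0.307825, running G = 3.918673
t=5: π = [0.3333, 0.3590, 0.3077], E[r] = 1.2820, γ^t·E[r] = 0.215474, running G = 4.134147
t=6: π = [0.3333, 0.3590, 0.3077], E[r] = 1.2821, γ^t·E[r] = 0.150832, running G = 4.284979
t=7: π = [0.3333, 0.3590, 0.3077], E[r] = 1.2821, γ^t·E[r] = 0.105582, running G = 4.390561

G = 4.3906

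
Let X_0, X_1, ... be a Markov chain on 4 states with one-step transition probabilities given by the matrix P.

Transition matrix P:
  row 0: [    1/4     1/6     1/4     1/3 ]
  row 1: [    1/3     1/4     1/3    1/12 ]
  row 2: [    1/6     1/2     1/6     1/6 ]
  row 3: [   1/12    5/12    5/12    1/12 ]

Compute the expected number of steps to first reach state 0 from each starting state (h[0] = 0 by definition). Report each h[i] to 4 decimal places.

First-step conditioning: h[0] = 0; for i ≠ 0, h[i] = 1 + Σ_k P[i][k]·h[k].
  h[1] = 1 + 1/4·h[1] + 1/3·h[2] + 1/12·h[3]
  h[2] = 1 + 1/2·h[1] + 1/6·h[2] + 1/6·h[3]
  h[3] = 1 + 5/12·h[1] + 5/12·h[2] + 1/12·h[3]
Solving the 3×3 linear system over states ≠ 0 gives exactly h = [0, 167/43, 194/43, 211/43] (h[0] = 0 is the target).

h = [0.0000, 3.8837, 4.5116, 4.9070]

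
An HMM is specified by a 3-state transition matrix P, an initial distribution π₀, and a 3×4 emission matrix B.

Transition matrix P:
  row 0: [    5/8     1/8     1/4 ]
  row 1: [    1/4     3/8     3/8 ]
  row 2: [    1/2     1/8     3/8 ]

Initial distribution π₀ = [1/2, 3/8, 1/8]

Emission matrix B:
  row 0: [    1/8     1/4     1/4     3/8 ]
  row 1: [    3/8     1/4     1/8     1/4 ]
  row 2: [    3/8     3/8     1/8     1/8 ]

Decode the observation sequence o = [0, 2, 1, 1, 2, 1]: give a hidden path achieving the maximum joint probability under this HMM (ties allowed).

t=0: δ = [6.250e-02, 1.406e-01, 4.688e-02]  (obs o_0=0)
t=1: δ = [9.766e-03, 6.592e-03, 6.592e-03]  ψ = [0, 1, 1]  (obs o_1=2)
t=2: δ = [1.526e-03, 6.180e-04, 9.270e-04]  ψ = [0, 1, 1]  (obs o_2=1)
t=3: δ = [2.384e-04, 5.794e-05, 1.431e-04]  ψ = [0, 1, 0]  (obs o_3=1)
t=4: δ = [3.725e-05, 3.725e-06, 7.451e-06]  ψ = [0, 0, 0]  (obs o_4=2)
t=5: δ = [5.821e-06, 1.164e-06, 3.492e-06]  ψ = [0, 0, 0]  (obs o_5=1)
backtrack: best end state = 0; path = [0, 0, 0, 0, 0, 0]

path = [0, 0, 0, 0, 0, 0]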